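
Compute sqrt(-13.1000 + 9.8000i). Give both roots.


|z| = sqrt(171.61+96.04) = 16.3600
sqrt((|z|+a)/2) = sqrt((16.3600+(-13.1))/2) = sqrt(1.6300) = 1.2767
sqrt((|z|-a)/2) = sqrt((16.3600-(-13.1))/2) = sqrt(14.7300) = 3.8380

±(1.2767 + 3.8380i) i.e. 1.2767 + 3.8380i and -1.2767 - 3.8380i


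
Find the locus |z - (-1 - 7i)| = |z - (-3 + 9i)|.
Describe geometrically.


Equal distances means the locus is the perpendicular bisector of z1 and z2.
Midpoint = ((-1+(-3))/2, (-7+9)/2) = (-2.0000, 1.0000)

Perpendicular bisector through (-2.0000, 1.0000)


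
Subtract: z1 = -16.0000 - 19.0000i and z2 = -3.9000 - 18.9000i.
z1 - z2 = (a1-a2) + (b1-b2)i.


Real: -16 + 3.9 = -12.1
Imag: -19 + 18.9 = -0.1

-12.1000 - 0.1000i


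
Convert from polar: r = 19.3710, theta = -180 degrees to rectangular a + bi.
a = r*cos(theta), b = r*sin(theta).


a = 19.3710*cos(-180°) = 19.3710*(-1) = -19.3710
b = 19.3710*sin(-180°) = 19.3710*0 = 0

-19.3710 + 0i


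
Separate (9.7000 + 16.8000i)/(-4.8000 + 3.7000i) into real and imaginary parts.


Multiply by conjugate: (9.7000 + 16.8000i)(-4.8000 - 3.7000i) / ((-4.8)^2 + 3.7^2)
Numerator real = 9.7*(-4.8) + 16.8*3.7 = 15.6
Numerator imag = 16.8*(-4.8) - 9.7*3.7 = -116.53
Denominator = 36.73
Re(z) = 15.6/36.73 = 0.4247
Im(z) = -116.53/36.73 = -3.1726

Re(z) = 0.4247, Im(z) = -3.1726


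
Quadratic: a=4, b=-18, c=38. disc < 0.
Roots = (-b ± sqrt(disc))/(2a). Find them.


disc = (-18)^2 - 4*4*38 = 324 - 608 = -284
sqrt(|disc|) = sqrt(284) = 16.8523
Real part = 18/(2*4) = 2.2500
Imag part = 16.8523/(2*4) = 2.1065

2.2500 ± 2.1065i


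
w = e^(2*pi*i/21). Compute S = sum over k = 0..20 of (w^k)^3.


The roots are w_k = w^k with w = e^(2*pi*i/21), and (w^k)^3 = (w^3)^k.
So S = 1 + u + u^2 + ... + u^(20) with u = w^3.
3 = 0*21 + 3, so 3 is not a multiple of 21: u = w^3 ≠ 1 (w is a primitive 21th root), while u^21 = (w^21)^3 = 1.
Geometric series: S = (1 - u^21)/(1 - u) = (1 - 1)/(1 - u) = 0

S = 0


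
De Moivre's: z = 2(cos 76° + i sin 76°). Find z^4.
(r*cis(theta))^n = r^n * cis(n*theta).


r^4 = 2^4 = 16
n*theta = 4*76° = 304° = 304° (mod 360)
a = 16*cos(304°) = 8.9471
b = 16*sin(304°) = -13.2646

16 cis(304°) = 8.9471 - 13.2646i


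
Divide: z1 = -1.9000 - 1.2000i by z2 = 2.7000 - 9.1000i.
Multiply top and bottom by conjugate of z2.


Conjugate of z2 = 2.7000 + 9.1000i
Numerator: (-1.9000 - 1.2000i)(2.7000 + 9.1000i) = 5.7900 - 20.5300i
Denominator: 2.7^2 + (-9.1)^2 = 90.1
Result = (5.7900 - 20.5300i)/90.1

0.0643 - 0.2279i


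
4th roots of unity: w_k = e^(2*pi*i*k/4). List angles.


The 4th roots of unity are cis(360k/4°) for k=0..3
Angle step = 360/4 = 90°
Primitive root: cis(90°)
Primitive root = 0 + 1.0000i

4 roots at angles: 0°, 90°, 180°, 270°


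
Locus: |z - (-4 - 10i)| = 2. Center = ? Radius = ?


|z - z0| = r is a circle with center z0 and radius r.
Center = (-4, -10), radius = 2

Circle with center (-4, -10) and radius 2


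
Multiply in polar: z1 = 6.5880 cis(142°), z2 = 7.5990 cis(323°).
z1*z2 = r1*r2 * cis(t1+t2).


r = 6.5880 * 7.5990 = 50.0622
theta = 142° + 323° = 465° = 105° (mod 360)

50.0622 cis(105°)


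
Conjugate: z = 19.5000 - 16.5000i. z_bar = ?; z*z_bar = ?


z_bar = 19.5000 + 16.5000i
z*z_bar = 19.5^2 + (-16.5)^2 = 380.25 + 272.25 = 652.5

z_bar = 19.5000 + 16.5000i, z*z_bar = 652.5


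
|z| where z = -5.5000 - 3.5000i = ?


|z| = sqrt((-5.5)^2 + (-3.5)^2) = sqrt(30.25 + 12.25) = sqrt(42.5) = 6.5192

|z| = 6.5192


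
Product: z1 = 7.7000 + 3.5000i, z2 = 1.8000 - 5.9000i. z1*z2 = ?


Real = 7.7*1.8 - 3.5*(-5.9) = 13.86 - (-20.65) = 34.51
Imag = 7.7*(-5.9) + 1.8*3.5 = -45.43 + 6.3 = -39.13

34.5100 - 39.1300i


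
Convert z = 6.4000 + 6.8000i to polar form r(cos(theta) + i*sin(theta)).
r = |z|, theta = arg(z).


r = sqrt(40.96+46.24) = sqrt(87.2) = 9.3381
theta = atan2(6.8, 6.4) = 46.7357 degrees

r = 9.3381, theta = 46.7357 degrees


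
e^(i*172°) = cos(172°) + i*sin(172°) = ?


cos(172°) = -0.9903
sin(172°) = 0.1392

e^(i*172°) = -0.9903 + 0.1392i


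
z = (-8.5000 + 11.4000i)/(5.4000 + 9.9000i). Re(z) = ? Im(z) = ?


Multiply by conjugate: (-8.5000 + 11.4000i)(5.4000 - 9.9000i) / (5.4^2 + 9.9^2)
Numerator real = -8.5*5.4 + 11.4*9.9 = 66.96
Numerator imag = 11.4*5.4 - (-8.5)*9.9 = 145.71
Denominator = 127.17
Re(z) = 66.96/127.17 = 0.5265
Im(z) = 145.71/127.17 = 1.1458

Re(z) = 0.5265, Im(z) = 1.1458


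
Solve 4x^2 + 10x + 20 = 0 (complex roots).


disc = 10^2 - 4*4*20 = 100 - 320 = -220
sqrt(|disc|) = sqrt(220) = 14.8324
Real part = -10/(2*4) = -1.2500
Imag part = 14.8324/(2*4) = 1.8540

-1.2500 ± 1.8540i


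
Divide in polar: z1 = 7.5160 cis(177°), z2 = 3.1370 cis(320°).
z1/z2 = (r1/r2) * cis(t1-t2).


r = 7.5160 / 3.1370 = 2.3959
theta = 177° - 320° = -143° = 217° (mod 360)

2.3959 cis(217°)


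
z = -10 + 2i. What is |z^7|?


|z| = sqrt(100+4) = sqrt(104) = 10.1980
|z^7| = |z|^7 = (sqrt(104))^7 = 104^3 * sqrt(104) = 1124864*sqrt(104)

|z^7| = 1124864*sqrt(104) ≈ 11471406.9723


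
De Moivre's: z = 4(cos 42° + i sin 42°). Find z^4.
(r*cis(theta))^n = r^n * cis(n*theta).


r^4 = 4^4 = 256
n*theta = 4*42° = 168° = 168° (mod 360)
a = 256*cos(168°) = -250.4058
b = 256*sin(168°) = 53.2254

256 cis(168°) = -250.4058 + 53.2254i


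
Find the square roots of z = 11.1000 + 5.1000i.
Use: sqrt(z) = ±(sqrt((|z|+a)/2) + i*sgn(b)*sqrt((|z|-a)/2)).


|z| = sqrt(123.21+26.01) = 12.2156
sqrt((|z|+a)/2) = sqrt((12.2156+11.1)/2) = sqrt(11.6578) = 3.4143
sqrt((|z|-a)/2) = sqrt((12.2156-11.1)/2) = sqrt(0.5578) = 0.7468

±(3.4143 + 0.7468i) i.e. 3.4143 + 0.7468i and -3.4143 - 0.7468i


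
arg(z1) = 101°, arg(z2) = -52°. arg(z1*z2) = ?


arg(z1*z2) = 101° - 52° = 49°
Normalized to (-180°, 180°]: 49°

49°


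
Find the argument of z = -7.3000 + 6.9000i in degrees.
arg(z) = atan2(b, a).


Re = -7.3, Im = 6.9
arg = atan2(6.9, -7.3) = 136.6135 degrees

arg(z) = 136.6135 degrees


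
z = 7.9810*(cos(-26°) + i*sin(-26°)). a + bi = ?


a = 7.9810*cos(-26°) = 7.9810*0.8988 = 7.1733
b = 7.9810*sin(-26°) = 7.9810*(-0.43837) = -3.4986

7.1733 - 3.4986i


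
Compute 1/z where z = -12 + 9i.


|z|^2 = 144+81 = 225
1/z = (-12 - 9i)/225

1/z = -0.0533 - 0.0400i


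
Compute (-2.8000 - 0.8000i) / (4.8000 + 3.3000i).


Conjugate of z2 = 4.8000 - 3.3000i
Numerator: (-2.8000 - 0.8000i)(4.8000 - 3.3000i) = -16.0800 + 5.4000i
Denominator: 4.8^2 + 3.3^2 = 33.93
Result = (-16.0800 + 5.4000i)/33.93

-0.4739 + 0.1592i


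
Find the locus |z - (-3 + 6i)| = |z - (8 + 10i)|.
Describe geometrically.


Equal distances means the locus is the perpendicular bisector of z1 and z2.
Midpoint = ((-3+8)/2, (6+10)/2) = (2.5000, 8.0000)

Perpendicular bisector through (2.5000, 8.0000)


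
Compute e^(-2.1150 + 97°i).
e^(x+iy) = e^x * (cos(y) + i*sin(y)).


e^-2.1150 = 0.1206
cos(97°) = -0.1219
sin(97°) = 0.9925
Real = 0.1206*(-0.1219) = -0.0147
Imag = 0.1206*0.9925 = 0.1197

-0.0147 + 0.1197i


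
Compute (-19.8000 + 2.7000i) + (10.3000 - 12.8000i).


Real: -19.8 + 10.3 = -9.5
Imag: 2.7 - 12.8 = -10.1

-9.5000 - 10.1000i


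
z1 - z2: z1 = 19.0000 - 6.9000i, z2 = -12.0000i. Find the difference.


Real: 19 - 0 = 19
Imag: -6.9 + 12 = 5.1

19.0000 + 5.1000i


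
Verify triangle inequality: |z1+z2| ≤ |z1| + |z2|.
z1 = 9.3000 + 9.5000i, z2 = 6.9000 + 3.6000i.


|z1| = sqrt(9.3^2 + 9.5^2) = sqrt(176.74) = 13.2944
|z2| = sqrt(6.9^2 + 3.6^2) = sqrt(60.57) = 7.7827
z1+z2 = 16.2000 + 13.1000i
|z1+z2| = sqrt(434.05) = 20.8339
|z1|+|z2| = 13.2944 + 7.7827 = 21.0771

|z1+z2| = 20.8339 ≤ |z1|+|z2| = 21.0771 (verified)


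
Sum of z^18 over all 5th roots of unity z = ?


The roots are w_k = w^k with w = e^(2*pi*i/5), and (w^k)^18 = (w^18)^k.
So S = 1 + u + u^2 + ... + u^(4) with u = w^18.
18 = 3*5 + 3, so 18 is not a multiple of 5: u = (w^5)^3 * w^3 = w^3 ≠ 1 (w is a primitive 5th root), while u^5 = (w^5)^18 = 1.
Geometric series: S = (1 - u^5)/(1 - u) = (1 - 1)/(1 - u) = 0

S = 0


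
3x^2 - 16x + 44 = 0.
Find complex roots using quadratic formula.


disc = (-16)^2 - 4*3*44 = 256 - 528 = -272
sqrt(|disc|) = sqrt(272) = 16.4924
Real part = 16/(2*3) = 2.6667
Imag part = 16.4924/(2*3) = 2.7487

2.6667 ± 2.7487i


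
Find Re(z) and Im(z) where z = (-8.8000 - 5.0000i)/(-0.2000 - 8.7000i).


Multiply by conjugate: (-8.8000 - 5.0000i)(-0.2000 + 8.7000i) / ((-0.2)^2 + (-8.7)^2)
Numerator real = -8.8*(-0.2) - (5)*(-8.7) = 45.26
Numerator imag = -5*(-0.2) - (-8.8)*(-8.7) = -75.56
Denominator = 75.73
Re(z) = 45.26/75.73 = 0.5976
Im(z) = -75.56/75.73 = -0.9978

Re(z) = 0.5976, Im(z) = -0.9978


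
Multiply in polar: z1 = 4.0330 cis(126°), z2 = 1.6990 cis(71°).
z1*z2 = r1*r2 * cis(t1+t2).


r = 4.0330 * 1.6990 = 6.8521
theta = 126° + 71° = 197° = 197° (mod 360)

6.8521 cis(197°)


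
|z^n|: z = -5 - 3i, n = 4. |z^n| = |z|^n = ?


|z| = sqrt(25+9) = sqrt(34) = 5.8310
|z^4| = |z|^4 = (sqrt(34))^4 = 34^2 = 1156

|z^4| = 1156


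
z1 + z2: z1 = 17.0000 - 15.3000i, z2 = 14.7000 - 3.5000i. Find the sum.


Real: 17 + 14.7 = 31.7
Imag: -15.3 - 3.5 = -18.8

31.7000 - 18.8000i


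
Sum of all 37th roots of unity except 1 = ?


With w = e^(2*pi*i/37), all 37 of the 37th roots of unity w^0 = 1, w, ..., w^(36) sum to 0: 1 + w + ... + w^(36) = (1 - w^37)/(1 - w) = 0 since w^37 = 1, w ≠ 1.
Removing the root 1: w + w^2 + ... + w^(36) = 0 - 1 = -1

Sum = -1


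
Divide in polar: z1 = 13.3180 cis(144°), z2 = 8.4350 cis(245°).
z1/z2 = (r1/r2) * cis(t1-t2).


r = 13.3180 / 8.4350 = 1.5789
theta = 144° - 245° = -101° = 259° (mod 360)

1.5789 cis(259°)


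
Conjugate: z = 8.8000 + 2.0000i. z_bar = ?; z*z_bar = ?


z_bar = 8.8000 - 2.0000i
z*z_bar = 8.8^2 + 2^2 = 77.44 + 4 = 81.44

z_bar = 8.8000 - 2.0000i, z*z_bar = 81.44


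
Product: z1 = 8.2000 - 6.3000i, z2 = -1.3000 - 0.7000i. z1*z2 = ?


Real = 8.2*(-1.3) - (-6.3)*(-0.7) = -10.66 - 4.41 = -15.07
Imag = 8.2*(-0.7) - (1.3)*(-6.3) = -5.74 + 8.19 = 2.45

-15.0700 + 2.4500i


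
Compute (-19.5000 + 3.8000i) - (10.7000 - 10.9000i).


Real: -19.5 - 10.7 = -30.2
Imag: 3.8 + 10.9 = 14.7

-30.2000 + 14.7000i


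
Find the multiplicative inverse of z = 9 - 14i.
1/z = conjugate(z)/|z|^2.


|z|^2 = 81+196 = 277
1/z = (9 + 14i)/277

1/z = 0.0325 + 0.0505i


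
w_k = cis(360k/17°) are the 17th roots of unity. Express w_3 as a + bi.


Angle = 360*3/17 = 63.5294°
a = cos(63.5294°) = 0.4457
b = sin(63.5294°) = 0.8952

0.4457 + 0.8952i


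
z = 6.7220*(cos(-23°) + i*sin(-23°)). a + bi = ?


a = 6.7220*cos(-23°) = 6.7220*0.9205 = 6.1876
b = 6.7220*sin(-23°) = 6.7220*(-0.39073) = -2.6265

6.1876 - 2.6265i


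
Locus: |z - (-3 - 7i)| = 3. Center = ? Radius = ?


|z - z0| = r is a circle with center z0 and radius r.
Center = (-3, -7), radius = 3

Circle with center (-3, -7) and radius 3


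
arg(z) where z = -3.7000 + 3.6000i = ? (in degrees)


Re = -3.7, Im = 3.6
arg = atan2(3.6, -3.7) = 135.7848 degrees

arg(z) = 135.7848 degrees


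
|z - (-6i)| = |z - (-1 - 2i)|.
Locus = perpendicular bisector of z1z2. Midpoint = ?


Equal distances means the locus is the perpendicular bisector of z1 and z2.
Midpoint = ((0+(-1))/2, (-6+(-2))/2) = (-0.5000, -4.0000)

Perpendicular bisector through (-0.5000, -4.0000)


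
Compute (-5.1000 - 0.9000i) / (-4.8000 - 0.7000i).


Conjugate of z2 = -4.8000 + 0.7000i
Numerator: (-5.1000 - 0.9000i)(-4.8000 + 0.7000i) = 25.1100 + 0.7500i
Denominator: (-4.8)^2 + (-0.7)^2 = 23.53
Result = (25.1100 + 0.7500i)/23.53

1.0671 + 0.0319i


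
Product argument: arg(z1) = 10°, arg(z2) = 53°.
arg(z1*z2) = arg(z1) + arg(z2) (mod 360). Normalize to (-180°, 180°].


arg(z1*z2) = 10° + 53° = 63°
Normalized to (-180°, 180°]: 63°

63°


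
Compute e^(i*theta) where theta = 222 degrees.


cos(222°) = -0.7431
sin(222°) = -0.6691

e^(i*222°) = -0.7431 - 0.6691i


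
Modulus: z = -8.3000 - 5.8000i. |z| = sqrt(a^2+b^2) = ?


|z| = sqrt((-8.3)^2 + (-5.8)^2) = sqrt(68.89 + 33.64) = sqrt(102.53) = 10.1257

|z| = 10.1257


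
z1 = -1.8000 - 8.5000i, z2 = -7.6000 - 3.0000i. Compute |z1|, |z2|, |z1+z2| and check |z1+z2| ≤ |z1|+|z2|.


|z1| = sqrt((-1.8)^2 + (-8.5)^2) = sqrt(75.49) = 8.6885
|z2| = sqrt((-7.6)^2 + (-3)^2) = sqrt(66.76) = 8.1707
z1+z2 = -9.4000 - 11.5000i
|z1+z2| = sqrt(220.61) = 14.8529
|z1|+|z2| = 8.6885 + 8.1707 = 16.8592

|z1+z2| = 14.8529 ≤ |z1|+|z2| = 16.8592 (verified)


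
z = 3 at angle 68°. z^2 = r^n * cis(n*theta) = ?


r^2 = 3^2 = 9
n*theta = 2*68° = 136° = 136° (mod 360)
a = 9*cos(136°) = -6.4741
b = 9*sin(136°) = 6.2519

9 cis(136°) = -6.4741 + 6.2519i


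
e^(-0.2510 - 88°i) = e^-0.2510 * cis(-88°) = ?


e^-0.2510 = 0.7780
cos(-88°) = 0.0349
sin(-88°) = -0.9994
Real = 0.7780*0.0349 = 0.0272
Imag = 0.7780*(-0.9994) = -0.7775

0.0272 - 0.7775i


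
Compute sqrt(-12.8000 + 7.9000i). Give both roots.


|z| = sqrt(163.84+62.41) = 15.0416
sqrt((|z|+a)/2) = sqrt((15.0416+(-12.8))/2) = sqrt(1.1208) = 1.0587
sqrt((|z|-a)/2) = sqrt((15.0416-(-12.8))/2) = sqrt(13.9208) = 3.7311

±(1.0587 + 3.7311i) i.e. 1.0587 + 3.7311i and -1.0587 - 3.7311i


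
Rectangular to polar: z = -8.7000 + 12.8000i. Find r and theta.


r = sqrt(75.69+163.84) = sqrt(239.53) = 15.4768
theta = atan2(12.8, -8.7) = 124.2035 degrees

r = 15.4768, theta = 124.2035 degrees


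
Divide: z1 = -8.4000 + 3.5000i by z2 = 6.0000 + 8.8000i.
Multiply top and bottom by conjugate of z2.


Conjugate of z2 = 6.0000 - 8.8000i
Numerator: (-8.4000 + 3.5000i)(6.0000 - 8.8000i) = -19.6000 + 94.9200i
Denominator: 6^2 + 8.8^2 = 113.44
Result = (-19.6000 + 94.9200i)/113.44

-0.1728 + 0.8367i


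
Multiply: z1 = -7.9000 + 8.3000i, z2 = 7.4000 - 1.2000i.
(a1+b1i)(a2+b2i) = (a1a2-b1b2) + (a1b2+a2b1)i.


Real = -7.9*7.4 - 8.3*(-1.2) = -58.46 - (-9.96) = -48.5
Imag = -7.9*(-1.2) + 7.4*8.3 = 9.48 + 61.42 = 70.9

-48.5000 + 70.9000i


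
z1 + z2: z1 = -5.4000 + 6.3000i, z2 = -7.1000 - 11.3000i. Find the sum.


Real: -5.4 - 7.1 = -12.5
Imag: 6.3 - 11.3 = -5

-12.5000 - 5.0000i


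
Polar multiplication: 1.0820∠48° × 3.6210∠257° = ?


r = 1.0820 * 3.6210 = 3.9179
theta = 48° + 257° = 305° = 305° (mod 360)

3.9179 cis(305°)


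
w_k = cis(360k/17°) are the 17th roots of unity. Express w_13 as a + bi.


Angle = 360*13/17 = 275.2941°
a = cos(275.2941°) = 0.0923
b = sin(275.2941°) = -0.9957

0.0923 - 0.9957i


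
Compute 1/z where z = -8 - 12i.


|z|^2 = 64+144 = 208
1/z = (-8 + 12i)/208

1/z = -0.0385 + 0.0577i


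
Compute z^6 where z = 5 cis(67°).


r^6 = 5^6 = 15625
n*theta = 6*67° = 402° = 42° (mod 360)
a = 15625*cos(42°) = 11611.6379
b = 15625*sin(42°) = 10455.1657

15625 cis(42°) = 11611.6379 + 10455.1657i


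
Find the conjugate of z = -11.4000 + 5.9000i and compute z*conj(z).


z_bar = -11.4000 - 5.9000i
z*z_bar = (-11.4)^2 + 5.9^2 = 129.96 + 34.81 = 164.77

z_bar = -11.4000 - 5.9000i, z*z_bar = 164.77


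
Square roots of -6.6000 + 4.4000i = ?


|z| = sqrt(43.56+19.36) = 7.9322
sqrt((|z|+a)/2) = sqrt((7.9322+(-6.6))/2) = sqrt(0.6661) = 0.8162
sqrt((|z|-a)/2) = sqrt((7.9322-(-6.6))/2) = sqrt(7.2661) = 2.6956

±(0.8162 + 2.6956i) i.e. 0.8162 + 2.6956i and -0.8162 - 2.6956i


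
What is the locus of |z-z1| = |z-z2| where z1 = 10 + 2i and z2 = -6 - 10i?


Equal distances means the locus is the perpendicular bisector of z1 and z2.
Midpoint = ((10+(-6))/2, (2+(-10))/2) = (2.0000, -4.0000)

Perpendicular bisector through (2.0000, -4.0000)


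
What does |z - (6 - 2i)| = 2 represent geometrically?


|z - z0| = r is a circle with center z0 and radius r.
Center = (6, -2), radius = 2

Circle with center (6, -2) and radius 2


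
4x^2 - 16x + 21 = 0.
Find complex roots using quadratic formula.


disc = (-16)^2 - 4*4*21 = 256 - 336 = -80
sqrt(|disc|) = sqrt(80) = 8.9443
Real part = 16/(2*4) = 2.0000
Imag part = 8.9443/(2*4) = 1.1180

2.0000 ± 1.1180i


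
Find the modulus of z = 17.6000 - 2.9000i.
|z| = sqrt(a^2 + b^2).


|z| = sqrt(17.6^2 + (-2.9)^2) = sqrt(309.76 + 8.41) = sqrt(318.17) = 17.8373

|z| = 17.8373


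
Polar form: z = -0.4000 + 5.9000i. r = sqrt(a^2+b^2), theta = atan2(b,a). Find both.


r = sqrt(0.16+34.81) = sqrt(34.97) = 5.9135
theta = atan2(5.9, -0.4) = 93.8785 degrees

r = 5.9135, theta = 93.8785 degrees


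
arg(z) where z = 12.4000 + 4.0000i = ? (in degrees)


Re = 12.4, Im = 4
arg = atan2(4, 12.4) = 17.8787 degrees

arg(z) = 17.8787 degrees


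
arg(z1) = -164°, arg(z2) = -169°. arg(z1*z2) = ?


arg(z1*z2) = -164° - 169° = -333°
Normalized to (-180°, 180°]: 27°

27°


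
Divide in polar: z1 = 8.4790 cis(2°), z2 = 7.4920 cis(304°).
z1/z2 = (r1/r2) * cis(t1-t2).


r = 8.4790 / 7.4920 = 1.1317
theta = 2° - 304° = -302° = 58° (mod 360)

1.1317 cis(58°)


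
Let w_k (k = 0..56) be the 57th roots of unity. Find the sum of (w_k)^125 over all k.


The roots are w_k = w^k with w = e^(2*pi*i/57), and (w^k)^125 = (w^125)^k.
So S = 1 + u + u^2 + ... + u^(56) with u = w^125.
125 = 2*57 + 11, so 125 is not a multiple of 57: u = (w^57)^2 * w^11 = w^11 ≠ 1 (w is a primitive 57th root), while u^57 = (w^57)^125 = 1.
Geometric series: S = (1 - u^57)/(1 - u) = (1 - 1)/(1 - u) = 0

S = 0


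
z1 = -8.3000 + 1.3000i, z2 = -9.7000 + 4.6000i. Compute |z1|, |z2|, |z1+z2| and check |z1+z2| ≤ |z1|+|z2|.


|z1| = sqrt((-8.3)^2 + 1.3^2) = sqrt(70.58) = 8.4012
|z2| = sqrt((-9.7)^2 + 4.6^2) = sqrt(115.25) = 10.7355
z1+z2 = -18.0000 + 5.9000i
|z1+z2| = sqrt(358.81) = 18.9423
|z1|+|z2| = 8.4012 + 10.7355 = 19.1367

|z1+z2| = 18.9423 ≤ |z1|+|z2| = 19.1367 (verified)


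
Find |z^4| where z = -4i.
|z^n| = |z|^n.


|z| = sqrt(0+16) = sqrt(16) = 4
|z^4| = |z|^4 = 4^4 = 256

|z^4| = 256


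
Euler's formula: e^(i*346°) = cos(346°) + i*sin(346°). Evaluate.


cos(346°) = 0.9703
sin(346°) = -0.2419

e^(i*346°) = 0.9703 - 0.2419i


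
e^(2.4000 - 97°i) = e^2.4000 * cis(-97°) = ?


e^2.4000 = 11.0232
cos(-97°) = -0.12187
sin(-97°) = -0.992546
Real = 11.0232*(-0.12187) = -1.3434
Imag = 11.0232*(-0.992546) = -10.9410

-1.3434 - 10.9410i


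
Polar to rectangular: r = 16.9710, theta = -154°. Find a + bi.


a = 16.9710*cos(-154°) = 16.9710*(-0.89879) = -15.2534
b = 16.9710*sin(-154°) = 16.9710*(-0.43837) = -7.4396

-15.2534 - 7.4396i


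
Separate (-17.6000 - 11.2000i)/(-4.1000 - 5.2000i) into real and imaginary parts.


Multiply by conjugate: (-17.6000 - 11.2000i)(-4.1000 + 5.2000i) / ((-4.1)^2 + (-5.2)^2)
Numerator real = -17.6*(-4.1) - (11.2)*(-5.2) = 130.4
Numerator imag = -11.2*(-4.1) - (-17.6)*(-5.2) = -45.6
Denominator = 43.85
Re(z) = 130.4/43.85 = 2.9738
Im(z) = -45.6/43.85 = -1.0399

Re(z) = 2.9738, Im(z) = -1.0399


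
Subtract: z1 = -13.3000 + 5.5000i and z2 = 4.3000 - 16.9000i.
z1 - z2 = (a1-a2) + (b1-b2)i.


Real: -13.3 - 4.3 = -17.6
Imag: 5.5 + 16.9 = 22.4

-17.6000 + 22.4000i


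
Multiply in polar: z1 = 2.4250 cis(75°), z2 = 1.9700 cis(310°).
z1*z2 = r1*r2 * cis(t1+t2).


r = 2.4250 * 1.9700 = 4.7772
theta = 75° + 310° = 385° = 25° (mod 360)

4.7772 cis(25°)


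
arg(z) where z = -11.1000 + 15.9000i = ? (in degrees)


Re = -11.1, Im = 15.9
arg = atan2(15.9, -11.1) = 124.9194 degrees

arg(z) = 124.9194 degrees


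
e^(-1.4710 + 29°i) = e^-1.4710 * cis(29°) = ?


e^-1.4710 = 0.2297
cos(29°) = 0.8746
sin(29°) = 0.4848
Real = 0.2297*0.8746 = 0.2009
Imag = 0.2297*0.4848 = 0.1114

0.2009 + 0.1114i


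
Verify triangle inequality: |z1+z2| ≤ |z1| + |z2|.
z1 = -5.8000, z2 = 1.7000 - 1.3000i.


|z1| = sqrt((-5.8)^2 + 0^2) = sqrt(33.64) = 5.8000
|z2| = sqrt(1.7^2 + (-1.3)^2) = sqrt(4.58) = 2.1401
z1+z2 = -4.1000 - 1.3000i
|z1+z2| = sqrt(18.5) = 4.3012
|z1|+|z2| = 5.8000 + 2.1401 = 7.9401

|z1+z2| = 4.3012 ≤ |z1|+|z2| = 7.9401 (verified)


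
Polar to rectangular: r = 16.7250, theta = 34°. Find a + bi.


a = 16.7250*cos(34°) = 16.7250*0.82904 = 13.8657
b = 16.7250*sin(34°) = 16.7250*0.55919 = 9.3525

13.8657 + 9.3525i


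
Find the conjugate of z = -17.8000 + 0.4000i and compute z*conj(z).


z_bar = -17.8000 - 0.4000i
z*z_bar = (-17.8)^2 + 0.4^2 = 316.84 + 0.16 = 317

z_bar = -17.8000 - 0.4000i, z*z_bar = 317


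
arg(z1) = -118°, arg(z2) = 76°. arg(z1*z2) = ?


arg(z1*z2) = -118° + 76° = -42°
Normalized to (-180°, 180°]: -42°

-42°


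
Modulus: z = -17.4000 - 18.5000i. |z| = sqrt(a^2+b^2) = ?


|z| = sqrt((-17.4)^2 + (-18.5)^2) = sqrt(302.76 + 342.25) = sqrt(645.01) = 25.3970

|z| = 25.3970


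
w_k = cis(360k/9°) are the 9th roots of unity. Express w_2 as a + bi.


Angle = 360*2/9 = 80°
a = cos(80°) = 0.1736
b = sin(80°) = 0.9848

0.1736 + 0.9848i


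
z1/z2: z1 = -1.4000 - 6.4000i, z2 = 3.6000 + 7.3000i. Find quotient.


Conjugate of z2 = 3.6000 - 7.3000i
Numerator: (-1.4000 - 6.4000i)(3.6000 - 7.3000i) = -51.7600 - 12.8200i
Denominator: 3.6^2 + 7.3^2 = 66.25
Result = (-51.7600 - 12.8200i)/66.25

-0.7813 - 0.1935i


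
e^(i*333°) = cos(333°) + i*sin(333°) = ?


cos(333°) = 0.8910
sin(333°) = -0.4540

e^(i*333°) = 0.8910 - 0.4540i


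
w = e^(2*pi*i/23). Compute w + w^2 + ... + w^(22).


With w = e^(2*pi*i/23), all 23 of the 23th roots of unity w^0 = 1, w, ..., w^(22) sum to 0: 1 + w + ... + w^(22) = (1 - w^23)/(1 - w) = 0 since w^23 = 1, w ≠ 1.
Removing the root 1: w + w^2 + ... + w^(22) = 0 - 1 = -1

Sum = -1


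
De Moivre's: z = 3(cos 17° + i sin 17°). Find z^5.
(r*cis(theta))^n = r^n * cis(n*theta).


r^5 = 3^5 = 243
n*theta = 5*17° = 85° = 85° (mod 360)
a = 243*cos(85°) = 21.1788
b = 243*sin(85°) = 242.0753

243 cis(85°) = 21.1788 + 242.0753i


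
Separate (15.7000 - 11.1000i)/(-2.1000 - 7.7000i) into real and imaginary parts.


Multiply by conjugate: (15.7000 - 11.1000i)(-2.1000 + 7.7000i) / ((-2.1)^2 + (-7.7)^2)
Numerator real = 15.7*(-2.1) - (11.1)*(-7.7) = 52.5
Numerator imag = -11.1*(-2.1) - 15.7*(-7.7) = 144.2
Denominator = 63.7
Re(z) = 52.5/63.7 = 0.8242
Im(z) = 144.2/63.7 = 2.2637

Re(z) = 0.8242, Im(z) = 2.2637


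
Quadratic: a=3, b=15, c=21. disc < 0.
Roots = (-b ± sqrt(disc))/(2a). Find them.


disc = 15^2 - 4*3*21 = 225 - 252 = -27
sqrt(|disc|) = sqrt(27) = 5.1962
Real part = -15/(2*3) = -2.5000
Imag part = 5.1962/(2*3) = 0.8660

-2.5000 ± 0.8660i


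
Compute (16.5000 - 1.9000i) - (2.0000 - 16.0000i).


Real: 16.5 - 2 = 14.5
Imag: -1.9 + 16 = 14.1

14.5000 + 14.1000i


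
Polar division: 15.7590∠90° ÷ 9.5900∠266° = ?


r = 15.7590 / 9.5900 = 1.6433
theta = 90° - 266° = -176° = 184° (mod 360)

1.6433 cis(184°)


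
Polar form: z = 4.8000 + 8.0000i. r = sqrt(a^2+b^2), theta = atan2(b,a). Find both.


r = sqrt(23.04+64) = sqrt(87.04) = 9.3295
theta = atan2(8, 4.8) = 59.0362 degrees

r = 9.3295, theta = 59.0362 degrees


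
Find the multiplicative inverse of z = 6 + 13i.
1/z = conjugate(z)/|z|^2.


|z|^2 = 36+169 = 205
1/z = (6 - 13i)/205

1/z = 0.0293 - 0.0634i


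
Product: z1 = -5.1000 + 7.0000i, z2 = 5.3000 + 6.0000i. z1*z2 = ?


Real = -5.1*5.3 - 7*6 = -27.03 - 42 = -69.03
Imag = -5.1*6 + 5.3*7 = -30.6 + 37.1 = 6.5

-69.0300 + 6.5000i


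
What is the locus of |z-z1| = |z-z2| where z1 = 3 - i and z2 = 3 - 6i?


Equal distances means the locus is the perpendicular bisector of z1 and z2.
Midpoint = ((3+3)/2, (-1+(-6))/2) = (3.0000, -3.5000)

Perpendicular bisector through (3.0000, -3.5000)


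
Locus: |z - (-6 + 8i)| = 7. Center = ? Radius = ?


|z - z0| = r is a circle with center z0 and radius r.
Center = (-6, 8), radius = 7

Circle with center (-6, 8) and radius 7


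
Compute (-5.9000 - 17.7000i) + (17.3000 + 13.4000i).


Real: -5.9 + 17.3 = 11.4
Imag: -17.7 + 13.4 = -4.3

11.4000 - 4.3000i


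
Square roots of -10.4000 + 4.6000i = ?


|z| = sqrt(108.16+21.16) = 11.3719
sqrt((|z|+a)/2) = sqrt((11.3719+(-10.4))/2) = sqrt(0.4859) = 0.6971
sqrt((|z|-a)/2) = sqrt((11.3719-(-10.4))/2) = sqrt(10.8859) = 3.2994

±(0.6971 + 3.2994i) i.e. 0.6971 + 3.2994i and -0.6971 - 3.2994i


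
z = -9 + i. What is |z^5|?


|z| = sqrt(81+1) = sqrt(82) = 9.0554
|z^5| = |z|^5 = (sqrt(82))^5 = 82^2 * sqrt(82) = 6724*sqrt(82)

|z^5| = 6724*sqrt(82) ≈ 60888.4097


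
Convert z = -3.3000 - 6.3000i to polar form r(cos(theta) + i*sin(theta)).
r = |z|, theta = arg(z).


r = sqrt(10.89+39.69) = sqrt(50.58) = 7.1120
theta = atan2(-6.3, -3.3) = -117.6460 degrees

r = 7.1120, theta = -117.6460 degrees


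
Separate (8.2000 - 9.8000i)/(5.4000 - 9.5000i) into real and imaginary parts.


Multiply by conjugate: (8.2000 - 9.8000i)(5.4000 + 9.5000i) / (5.4^2 + (-9.5)^2)
Numerator real = 8.2*5.4 - (9.8)*(-9.5) = 137.38
Numerator imag = -9.8*5.4 - 8.2*(-9.5) = 24.98
Denominator = 119.41
Re(z) = 137.38/119.41 = 1.1505
Im(z) = 24.98/119.41 = 0.2092

Re(z) = 1.1505, Im(z) = 0.2092


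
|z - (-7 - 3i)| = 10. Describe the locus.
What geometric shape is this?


|z - z0| = r is a circle with center z0 and radius r.
Center = (-7, -3), radius = 10

Circle with center (-7, -3) and radius 10


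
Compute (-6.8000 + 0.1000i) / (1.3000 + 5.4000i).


Conjugate of z2 = 1.3000 - 5.4000i
Numerator: (-6.8000 + 0.1000i)(1.3000 - 5.4000i) = -8.3000 + 36.8500i
Denominator: 1.3^2 + 5.4^2 = 30.85
Result = (-8.3000 + 36.8500i)/30.85

-0.2690 + 1.1945i


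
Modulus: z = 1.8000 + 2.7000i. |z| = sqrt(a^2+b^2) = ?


|z| = sqrt(1.8^2 + 2.7^2) = sqrt(3.24 + 7.29) = sqrt(10.53) = 3.2450

|z| = 3.2450


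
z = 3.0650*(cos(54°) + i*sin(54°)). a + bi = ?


a = 3.0650*cos(54°) = 3.0650*0.5878 = 1.8016
b = 3.0650*sin(54°) = 3.0650*0.809 = 2.4796

1.8016 + 2.4796i


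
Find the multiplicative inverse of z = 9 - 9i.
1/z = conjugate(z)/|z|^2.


|z|^2 = 81+81 = 162
1/z = (9 + 9i)/162

1/z = 0.0556 + 0.0556i


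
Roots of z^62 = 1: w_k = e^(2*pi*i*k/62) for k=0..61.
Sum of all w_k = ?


The sum of all 62th roots of unity is 0.
Geometric series: (1 - w^62)/(1 - w) = (1-1)/(1-w) = 0 since w^62 = 1, w ≠ 1.
Alternatively: coefficient of z^61 in z^62 - 1 is 0.

0


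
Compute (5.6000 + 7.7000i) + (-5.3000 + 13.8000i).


Real: 5.6 - 5.3 = 0.3
Imag: 7.7 + 13.8 = 21.5

0.3000 + 21.5000i


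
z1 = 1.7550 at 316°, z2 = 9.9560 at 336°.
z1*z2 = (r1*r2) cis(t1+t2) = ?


r = 1.7550 * 9.9560 = 17.4728
theta = 316° + 336° = 652° = 292° (mod 360)

17.4728 cis(292°)


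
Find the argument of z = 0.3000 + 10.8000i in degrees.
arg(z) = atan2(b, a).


Re = 0.3, Im = 10.8
arg = atan2(10.8, 0.3) = 88.4089 degrees

arg(z) = 88.4089 degrees


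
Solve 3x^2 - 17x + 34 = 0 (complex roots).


disc = (-17)^2 - 4*3*34 = 289 - 408 = -119
sqrt(|disc|) = sqrt(119) = 10.9087
Real part = 17/(2*3) = 2.8333
Imag part = 10.9087/(2*3) = 1.8181

2.8333 ± 1.8181i


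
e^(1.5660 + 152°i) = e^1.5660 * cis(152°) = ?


e^1.5660 = 4.7875
cos(152°) = -0.88295
sin(152°) = 0.46947
Real = 4.7875*(-0.88295) = -4.2271
Imag = 4.7875*0.46947 = 2.2476

-4.2271 + 2.2476i


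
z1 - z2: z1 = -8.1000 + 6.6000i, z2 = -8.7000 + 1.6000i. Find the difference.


Real: -8.1 + 8.7 = 0.6
Imag: 6.6 - 1.6 = 5

0.6000 + 5.0000i


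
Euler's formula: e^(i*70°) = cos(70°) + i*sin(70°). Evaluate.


cos(70°) = 0.3420
sin(70°) = 0.9397

e^(i*70°) = 0.3420 + 0.9397i


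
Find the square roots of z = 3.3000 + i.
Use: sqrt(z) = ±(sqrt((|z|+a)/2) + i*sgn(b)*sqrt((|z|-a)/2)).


|z| = sqrt(10.89+1) = 3.4482
sqrt((|z|+a)/2) = sqrt((3.4482+3.3)/2) = sqrt(3.3741) = 1.8369
sqrt((|z|-a)/2) = sqrt((3.4482-3.3)/2) = sqrt(0.0741) = 0.2722

±(1.8369 + 0.2722i) i.e. 1.8369 + 0.2722i and -1.8369 - 0.2722i


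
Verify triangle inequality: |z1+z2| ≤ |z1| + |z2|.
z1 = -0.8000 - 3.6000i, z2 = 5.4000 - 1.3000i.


|z1| = sqrt((-0.8)^2 + (-3.6)^2) = sqrt(13.6) = 3.6878
|z2| = sqrt(5.4^2 + (-1.3)^2) = sqrt(30.85) = 5.5543
z1+z2 = 4.6000 - 4.9000i
|z1+z2| = sqrt(45.17) = 6.7209
|z1|+|z2| = 3.6878 + 5.5543 = 9.2421

|z1+z2| = 6.7209 ≤ |z1|+|z2| = 9.2421 (verified)


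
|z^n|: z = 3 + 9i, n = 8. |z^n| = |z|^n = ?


|z| = sqrt(9+81) = sqrt(90) = 9.4868
|z^8| = |z|^8 = (sqrt(90))^8 = 90^4 = 65610000

|z^8| = 65610000


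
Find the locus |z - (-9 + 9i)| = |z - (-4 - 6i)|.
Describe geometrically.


Equal distances means the locus is the perpendicular bisector of z1 and z2.
Midpoint = ((-9+(-4))/2, (9+(-6))/2) = (-6.5000, 1.5000)

Perpendicular bisector through (-6.5000, 1.5000)


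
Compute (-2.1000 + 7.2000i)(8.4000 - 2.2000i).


Real = -2.1*8.4 - 7.2*(-2.2) = -17.64 - (-15.84) = -1.8
Imag = -2.1*(-2.2) + 8.4*7.2 = 4.62 + 60.48 = 65.1

-1.8000 + 65.1000i


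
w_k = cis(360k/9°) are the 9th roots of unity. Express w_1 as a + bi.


Angle = 360*1/9 = 40°
a = cos(40°) = 0.7660
b = sin(40°) = 0.6428

0.7660 + 0.6428i


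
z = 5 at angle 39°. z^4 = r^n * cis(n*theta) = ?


r^4 = 5^4 = 625
n*theta = 4*39° = 156° = 156° (mod 360)
a = 625*cos(156°) = -570.9659
b = 625*sin(156°) = 254.2104

625 cis(156°) = -570.9659 + 254.2104i


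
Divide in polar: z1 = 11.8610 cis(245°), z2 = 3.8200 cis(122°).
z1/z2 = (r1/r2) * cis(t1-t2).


r = 11.8610 / 3.8200 = 3.1050
theta = 245° - 122° = 123° = 123° (mod 360)

3.1050 cis(123°)


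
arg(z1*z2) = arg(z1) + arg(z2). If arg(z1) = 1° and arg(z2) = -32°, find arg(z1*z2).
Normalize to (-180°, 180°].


arg(z1*z2) = 1° - 32° = -31°
Normalized to (-180°, 180°]: -31°

-31°


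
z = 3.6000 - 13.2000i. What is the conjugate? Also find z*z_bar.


z_bar = 3.6000 + 13.2000i
z*z_bar = 3.6^2 + (-13.2)^2 = 12.96 + 174.24 = 187.2

z_bar = 3.6000 + 13.2000i, z*z_bar = 187.2


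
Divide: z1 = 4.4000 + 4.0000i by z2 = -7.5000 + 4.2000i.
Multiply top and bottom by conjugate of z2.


Conjugate of z2 = -7.5000 - 4.2000i
Numerator: (4.4000 + 4.0000i)(-7.5000 - 4.2000i) = -16.2000 - 48.4800i
Denominator: (-7.5)^2 + 4.2^2 = 73.89
Result = (-16.2000 - 48.4800i)/73.89

-0.2192 - 0.6561i


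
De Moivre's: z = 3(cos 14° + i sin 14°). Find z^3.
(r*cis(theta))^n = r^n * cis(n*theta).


r^3 = 3^3 = 27
n*theta = 3*14° = 42° = 42° (mod 360)
a = 27*cos(42°) = 20.0649
b = 27*sin(42°) = 18.0665

27 cis(42°) = 20.0649 + 18.0665i


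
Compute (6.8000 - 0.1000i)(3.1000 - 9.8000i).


Real = 6.8*3.1 - (-0.1)*(-9.8) = 21.08 - 0.98 = 20.1
Imag = 6.8*(-9.8) + 3.1*(-0.1) = -66.64 - (0.31) = -66.95

20.1000 - 66.9500i


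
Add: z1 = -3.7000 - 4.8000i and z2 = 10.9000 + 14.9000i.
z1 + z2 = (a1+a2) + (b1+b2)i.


Real: -3.7 + 10.9 = 7.2
Imag: -4.8 + 14.9 = 10.1

7.2000 + 10.1000i


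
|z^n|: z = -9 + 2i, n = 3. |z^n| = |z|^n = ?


|z| = sqrt(81+4) = sqrt(85) = 9.2195
|z^3| = |z|^3 = (sqrt(85))^3 = 85*sqrt(85)

|z^3| = 85*sqrt(85) ≈ 783.6613


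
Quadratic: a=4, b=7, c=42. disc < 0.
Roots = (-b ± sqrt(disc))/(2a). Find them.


disc = 7^2 - 4*4*42 = 49 - 672 = -623
sqrt(|disc|) = sqrt(623) = 24.9600
Real part = -7/(2*4) = -0.8750
Imag part = 24.9600/(2*4) = 3.1200

-0.8750 ± 3.1200i


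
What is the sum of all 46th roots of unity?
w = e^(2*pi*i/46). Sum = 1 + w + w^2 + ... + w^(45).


The sum of all 46th roots of unity is 0.
Geometric series: (1 - w^46)/(1 - w) = (1-1)/(1-w) = 0 since w^46 = 1, w ≠ 1.
Alternatively: coefficient of z^45 in z^46 - 1 is 0.

0


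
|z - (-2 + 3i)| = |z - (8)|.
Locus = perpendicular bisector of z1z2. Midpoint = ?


Equal distances means the locus is the perpendicular bisector of z1 and z2.
Midpoint = ((-2+8)/2, (3+0)/2) = (3.0000, 1.5000)

Perpendicular bisector through (3.0000, 1.5000)


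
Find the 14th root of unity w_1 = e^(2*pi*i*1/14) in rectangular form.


Angle = 360*1/14 = 25.7143°
a = cos(25.7143°) = 0.9010
b = sin(25.7143°) = 0.4339

0.9010 + 0.4339i


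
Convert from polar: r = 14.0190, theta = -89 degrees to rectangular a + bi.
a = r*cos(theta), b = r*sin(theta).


a = 14.0190*cos(-89°) = 14.0190*0.017452 = 0.2447
b = 14.0190*sin(-89°) = 14.0190*(-0.99985) = -14.0169

0.2447 - 14.0169i


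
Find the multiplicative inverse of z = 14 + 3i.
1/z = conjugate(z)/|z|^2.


|z|^2 = 196+9 = 205
1/z = (14 - 3i)/205

1/z = 0.0683 - 0.0146i


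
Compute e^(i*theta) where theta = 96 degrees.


cos(96°) = -0.1045
sin(96°) = 0.9945

e^(i*96°) = -0.1045 + 0.9945i


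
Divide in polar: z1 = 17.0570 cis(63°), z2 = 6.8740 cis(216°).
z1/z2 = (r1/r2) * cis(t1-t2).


r = 17.0570 / 6.8740 = 2.4814
theta = 63° - 216° = -153° = 207° (mod 360)

2.4814 cis(207°)


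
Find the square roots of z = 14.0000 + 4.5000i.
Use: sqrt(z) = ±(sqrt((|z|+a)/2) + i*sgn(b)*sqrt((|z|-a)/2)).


|z| = sqrt(196+20.25) = 14.7054
sqrt((|z|+a)/2) = sqrt((14.7054+14)/2) = sqrt(14.3527) = 3.7885
sqrt((|z|-a)/2) = sqrt((14.7054-14)/2) = sqrt(0.3527) = 0.5939

±(3.7885 + 0.5939i) i.e. 3.7885 + 0.5939i and -3.7885 - 0.5939i


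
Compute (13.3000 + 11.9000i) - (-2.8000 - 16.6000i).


Real: 13.3 + 2.8 = 16.1
Imag: 11.9 + 16.6 = 28.5

16.1000 + 28.5000i


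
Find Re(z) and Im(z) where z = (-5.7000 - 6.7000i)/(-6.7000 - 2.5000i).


Multiply by conjugate: (-5.7000 - 6.7000i)(-6.7000 + 2.5000i) / ((-6.7)^2 + (-2.5)^2)
Numerator real = -5.7*(-6.7) - (6.7)*(-2.5) = 54.94
Numerator imag = -6.7*(-6.7) - (-5.7)*(-2.5) = 30.64
Denominator = 51.14
Re(z) = 54.94/51.14 = 1.0743
Im(z) = 30.64/51.14 = 0.5991

Re(z) = 1.0743, Im(z) = 0.5991


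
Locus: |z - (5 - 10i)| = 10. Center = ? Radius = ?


|z - z0| = r is a circle with center z0 and radius r.
Center = (5, -10), radius = 10

Circle with center (5, -10) and radius 10


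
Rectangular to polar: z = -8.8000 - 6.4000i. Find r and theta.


r = sqrt(77.44+40.96) = sqrt(118.4) = 10.8812
theta = atan2(-6.4, -8.8) = -143.9726 degrees

r = 10.8812, theta = -143.9726 degrees


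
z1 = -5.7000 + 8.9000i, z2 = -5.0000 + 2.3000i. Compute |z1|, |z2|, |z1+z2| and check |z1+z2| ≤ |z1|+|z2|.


|z1| = sqrt((-5.7)^2 + 8.9^2) = sqrt(111.7) = 10.5688
|z2| = sqrt((-5)^2 + 2.3^2) = sqrt(30.29) = 5.5036
z1+z2 = -10.7000 + 11.2000i
|z1+z2| = sqrt(239.93) = 15.4897
|z1|+|z2| = 10.5688 + 5.5036 = 16.0724

|z1+z2| = 15.4897 ≤ |z1|+|z2| = 16.0724 (verified)


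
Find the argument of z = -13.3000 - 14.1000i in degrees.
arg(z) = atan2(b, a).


Re = -13.3, Im = -14.1
arg = atan2(-14.1, -13.3) = -133.3276 degrees

arg(z) = -133.3276 degrees


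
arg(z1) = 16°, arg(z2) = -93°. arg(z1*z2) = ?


arg(z1*z2) = 16° - 93° = -77°
Normalized to (-180°, 180°]: -77°

-77°


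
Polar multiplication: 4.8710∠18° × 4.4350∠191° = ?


r = 4.8710 * 4.4350 = 21.6029
theta = 18° + 191° = 209° = 209° (mod 360)

21.6029 cis(209°)


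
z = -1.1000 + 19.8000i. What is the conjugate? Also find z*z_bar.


z_bar = -1.1000 - 19.8000i
z*z_bar = (-1.1)^2 + 19.8^2 = 1.21 + 392.04 = 393.25

z_bar = -1.1000 - 19.8000i, z*z_bar = 393.25


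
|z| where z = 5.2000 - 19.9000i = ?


|z| = sqrt(5.2^2 + (-19.9)^2) = sqrt(27.04 + 396.01) = sqrt(423.05) = 20.5682

|z| = 20.5682


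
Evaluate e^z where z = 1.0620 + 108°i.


e^1.0620 = 2.8921
cos(108°) = -0.309
sin(108°) = 0.95106
Real = 2.8921*(-0.309) = -0.8937
Imag = 2.8921*0.95106 = 2.7506

-0.8937 + 2.7506i


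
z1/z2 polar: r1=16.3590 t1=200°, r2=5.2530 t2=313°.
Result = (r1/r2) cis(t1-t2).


r = 16.3590 / 5.2530 = 3.1142
theta = 200° - 313° = -113° = 247° (mod 360)

3.1142 cis(247°)


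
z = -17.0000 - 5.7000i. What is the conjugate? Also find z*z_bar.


z_bar = -17.0000 + 5.7000i
z*z_bar = (-17)^2 + (-5.7)^2 = 289 + 32.49 = 321.49

z_bar = -17.0000 + 5.7000i, z*z_bar = 321.49


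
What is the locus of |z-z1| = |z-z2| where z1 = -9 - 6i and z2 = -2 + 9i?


Equal distances means the locus is the perpendicular bisector of z1 and z2.
Midpoint = ((-9+(-2))/2, (-6+9)/2) = (-5.5000, 1.5000)

Perpendicular bisector through (-5.5000, 1.5000)


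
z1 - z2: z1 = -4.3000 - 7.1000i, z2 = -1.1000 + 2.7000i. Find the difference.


Real: -4.3 + 1.1 = -3.2
Imag: -7.1 - 2.7 = -9.8

-3.2000 - 9.8000i


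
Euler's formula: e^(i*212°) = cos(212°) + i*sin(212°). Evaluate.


cos(212°) = -0.8480
sin(212°) = -0.5299

e^(i*212°) = -0.8480 - 0.5299i


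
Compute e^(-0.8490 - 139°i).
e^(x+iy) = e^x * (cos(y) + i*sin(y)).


e^-0.8490 = 0.4278
cos(-139°) = -0.7547
sin(-139°) = -0.6561
Real = 0.4278*(-0.7547) = -0.3229
Imag = 0.4278*(-0.6561) = -0.2807

-0.3229 - 0.2807i


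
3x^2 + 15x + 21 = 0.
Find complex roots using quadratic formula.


disc = 15^2 - 4*3*21 = 225 - 252 = -27
sqrt(|disc|) = sqrt(27) = 5.1962
Real part = -15/(2*3) = -2.5000
Imag part = 5.1962/(2*3) = 0.8660

-2.5000 ± 0.8660i


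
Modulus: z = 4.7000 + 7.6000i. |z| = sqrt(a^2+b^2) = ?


|z| = sqrt(4.7^2 + 7.6^2) = sqrt(22.09 + 57.76) = sqrt(79.85) = 8.9359

|z| = 8.9359


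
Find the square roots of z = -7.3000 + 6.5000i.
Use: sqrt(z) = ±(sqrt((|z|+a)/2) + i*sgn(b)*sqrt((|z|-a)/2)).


|z| = sqrt(53.29+42.25) = 9.7745
sqrt((|z|+a)/2) = sqrt((9.7745+(-7.3))/2) = sqrt(1.2372) = 1.1123
sqrt((|z|-a)/2) = sqrt((9.7745-(-7.3))/2) = sqrt(8.5372) = 2.9219

±(1.1123 + 2.9219i) i.e. 1.1123 + 2.9219i and -1.1123 - 2.9219i


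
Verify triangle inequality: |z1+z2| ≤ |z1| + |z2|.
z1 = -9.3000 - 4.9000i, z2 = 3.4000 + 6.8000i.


|z1| = sqrt((-9.3)^2 + (-4.9)^2) = sqrt(110.5) = 10.5119
|z2| = sqrt(3.4^2 + 6.8^2) = sqrt(57.8) = 7.6026
z1+z2 = -5.9000 + 1.9000i
|z1+z2| = sqrt(38.42) = 6.1984
|z1|+|z2| = 10.5119 + 7.6026 = 18.1145

|z1+z2| = 6.1984 ≤ |z1|+|z2| = 18.1145 (verified)


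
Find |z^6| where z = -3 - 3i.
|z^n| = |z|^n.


|z| = sqrt(9+9) = sqrt(18) = 4.2426
|z^6| = |z|^6 = (sqrt(18))^6 = 18^3 = 5832

|z^6| = 5832


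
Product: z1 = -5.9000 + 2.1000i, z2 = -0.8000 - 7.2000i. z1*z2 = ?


Real = -5.9*(-0.8) - 2.1*(-7.2) = 4.72 - (-15.12) = 19.84
Imag = -5.9*(-7.2) - (0.8)*2.1 = 42.48 - (1.68) = 40.8

19.8400 + 40.8000i


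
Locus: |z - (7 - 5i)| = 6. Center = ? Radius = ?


|z - z0| = r is a circle with center z0 and radius r.
Center = (7, -5), radius = 6

Circle with center (7, -5) and radius 6


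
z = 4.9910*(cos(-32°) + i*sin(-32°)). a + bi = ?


a = 4.9910*cos(-32°) = 4.9910*0.84805 = 4.2326
b = 4.9910*sin(-32°) = 4.9910*(-0.52992) = -2.6448

4.2326 - 2.6448i


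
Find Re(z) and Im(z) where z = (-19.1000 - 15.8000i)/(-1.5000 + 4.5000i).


Multiply by conjugate: (-19.1000 - 15.8000i)(-1.5000 - 4.5000i) / ((-1.5)^2 + 4.5^2)
Numerator real = -19.1*(-1.5) - (15.8)*4.5 = -42.45
Numerator imag = -15.8*(-1.5) - (-19.1)*4.5 = 109.65
Denominator = 22.5
Re(z) = -42.45/22.5 = -1.8867
Im(z) = 109.65/22.5 = 4.8733

Re(z) = -1.8867, Im(z) = 4.8733


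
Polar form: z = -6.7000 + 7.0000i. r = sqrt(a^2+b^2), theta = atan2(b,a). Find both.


r = sqrt(44.89+49) = sqrt(93.89) = 9.6897
theta = atan2(7, -6.7) = 133.7455 degrees

r = 9.6897, theta = 133.7455 degrees


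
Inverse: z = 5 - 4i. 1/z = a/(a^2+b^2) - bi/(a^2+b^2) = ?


|z|^2 = 25+16 = 41
1/z = (5 + 4i)/41

1/z = 0.1220 + 0.0976i


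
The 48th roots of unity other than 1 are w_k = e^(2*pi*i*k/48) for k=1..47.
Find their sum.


With w = e^(2*pi*i/48), all 48 of the 48th roots of unity w^0 = 1, w, ..., w^(47) sum to 0: 1 + w + ... + w^(47) = (1 - w^48)/(1 - w) = 0 since w^48 = 1, w ≠ 1.
Removing the root 1: w + w^2 + ... + w^(47) = 0 - 1 = -1

Sum = -1


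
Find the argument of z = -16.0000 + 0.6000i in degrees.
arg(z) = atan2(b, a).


Re = -16, Im = 0.6
arg = atan2(0.6, -16) = 177.8524 degrees

arg(z) = 177.8524 degrees


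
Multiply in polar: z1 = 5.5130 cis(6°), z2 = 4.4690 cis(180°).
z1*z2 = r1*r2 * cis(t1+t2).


r = 5.5130 * 4.4690 = 24.6376
theta = 6° + 180° = 186° = 186° (mod 360)

24.6376 cis(186°)
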